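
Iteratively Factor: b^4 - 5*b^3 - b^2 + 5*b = (b - 1)*(b^3 - 4*b^2 - 5*b) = (b - 1)*(b + 1)*(b^2 - 5*b) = (b - 5)*(b - 1)*(b + 1)*(b)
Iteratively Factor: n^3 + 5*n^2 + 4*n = (n)*(n^2 + 5*n + 4) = n*(n + 4)*(n + 1)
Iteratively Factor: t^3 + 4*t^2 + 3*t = (t + 3)*(t^2 + t) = (t + 1)*(t + 3)*(t)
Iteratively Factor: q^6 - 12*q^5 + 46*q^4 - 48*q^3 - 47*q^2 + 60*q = (q - 3)*(q^5 - 9*q^4 + 19*q^3 + 9*q^2 - 20*q) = (q - 3)*(q + 1)*(q^4 - 10*q^3 + 29*q^2 - 20*q) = (q - 4)*(q - 3)*(q + 1)*(q^3 - 6*q^2 + 5*q) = q*(q - 4)*(q - 3)*(q + 1)*(q^2 - 6*q + 5) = q*(q - 4)*(q - 3)*(q - 1)*(q + 1)*(q - 5)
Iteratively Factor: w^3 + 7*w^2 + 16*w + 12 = (w + 3)*(w^2 + 4*w + 4) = (w + 2)*(w + 3)*(w + 2)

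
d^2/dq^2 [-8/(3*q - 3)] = -16/(3*(q - 1)^3)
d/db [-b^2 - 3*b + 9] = -2*b - 3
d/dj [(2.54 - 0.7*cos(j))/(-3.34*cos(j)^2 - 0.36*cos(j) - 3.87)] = (2.338*cos(j)^2 - 16.9672*cos(j) - 3.6234)*sin(j)/(11.1556*cos(j)^4 + 2.4048*cos(j)^3 + 25.9812*cos(j)^2 + 2.7864*cos(j) + 14.9769)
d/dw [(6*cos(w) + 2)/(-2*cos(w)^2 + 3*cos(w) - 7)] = 4*(-3*cos(w)^2 - 2*cos(w) + 12)*sin(w)/(3*cos(w) - cos(2*w) - 8)^2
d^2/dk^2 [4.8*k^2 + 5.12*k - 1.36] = 9.60000000000000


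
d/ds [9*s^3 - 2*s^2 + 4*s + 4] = 27*s^2 - 4*s + 4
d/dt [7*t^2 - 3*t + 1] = 14*t - 3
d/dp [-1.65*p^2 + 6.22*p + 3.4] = 6.22 - 3.3*p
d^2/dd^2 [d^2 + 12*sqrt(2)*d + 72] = 2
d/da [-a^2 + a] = 1 - 2*a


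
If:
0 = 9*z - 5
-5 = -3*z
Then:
No Solution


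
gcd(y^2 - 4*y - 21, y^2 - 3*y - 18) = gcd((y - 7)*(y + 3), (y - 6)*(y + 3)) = y + 3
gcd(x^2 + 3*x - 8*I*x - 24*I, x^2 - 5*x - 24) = x + 3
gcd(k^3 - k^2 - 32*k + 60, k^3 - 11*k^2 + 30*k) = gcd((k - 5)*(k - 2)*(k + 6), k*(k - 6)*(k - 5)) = k - 5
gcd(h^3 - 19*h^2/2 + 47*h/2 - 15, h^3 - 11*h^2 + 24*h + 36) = h - 6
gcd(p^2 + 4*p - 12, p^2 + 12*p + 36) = p + 6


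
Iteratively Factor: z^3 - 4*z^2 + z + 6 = (z - 2)*(z^2 - 2*z - 3) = (z - 3)*(z - 2)*(z + 1)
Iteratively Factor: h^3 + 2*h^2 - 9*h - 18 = (h + 3)*(h^2 - h - 6) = (h - 3)*(h + 3)*(h + 2)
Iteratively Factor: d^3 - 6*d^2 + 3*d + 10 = (d - 2)*(d^2 - 4*d - 5) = (d - 2)*(d + 1)*(d - 5)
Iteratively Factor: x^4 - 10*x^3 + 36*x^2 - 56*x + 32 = (x - 2)*(x^3 - 8*x^2 + 20*x - 16) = (x - 4)*(x - 2)*(x^2 - 4*x + 4) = (x - 4)*(x - 2)^2*(x - 2)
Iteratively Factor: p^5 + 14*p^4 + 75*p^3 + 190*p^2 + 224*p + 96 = (p + 1)*(p^4 + 13*p^3 + 62*p^2 + 128*p + 96) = (p + 1)*(p + 2)*(p^3 + 11*p^2 + 40*p + 48) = (p + 1)*(p + 2)*(p + 3)*(p^2 + 8*p + 16) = (p + 1)*(p + 2)*(p + 3)*(p + 4)*(p + 4)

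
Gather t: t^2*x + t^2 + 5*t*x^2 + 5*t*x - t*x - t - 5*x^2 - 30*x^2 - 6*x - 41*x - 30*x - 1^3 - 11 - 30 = t^2*(x + 1) + t*(5*x^2 + 4*x - 1) - 35*x^2 - 77*x - 42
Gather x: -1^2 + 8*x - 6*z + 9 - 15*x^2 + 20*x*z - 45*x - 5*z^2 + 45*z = -15*x^2 + x*(20*z - 37) - 5*z^2 + 39*z + 8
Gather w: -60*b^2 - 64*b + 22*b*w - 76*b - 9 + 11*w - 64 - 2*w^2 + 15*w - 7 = -60*b^2 - 140*b - 2*w^2 + w*(22*b + 26) - 80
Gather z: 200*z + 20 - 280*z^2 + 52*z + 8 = -280*z^2 + 252*z + 28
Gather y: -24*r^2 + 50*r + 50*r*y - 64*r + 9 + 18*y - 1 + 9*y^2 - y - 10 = -24*r^2 - 14*r + 9*y^2 + y*(50*r + 17) - 2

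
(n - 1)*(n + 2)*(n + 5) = n^3 + 6*n^2 + 3*n - 10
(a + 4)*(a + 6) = a^2 + 10*a + 24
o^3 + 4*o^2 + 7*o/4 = o*(o + 1/2)*(o + 7/2)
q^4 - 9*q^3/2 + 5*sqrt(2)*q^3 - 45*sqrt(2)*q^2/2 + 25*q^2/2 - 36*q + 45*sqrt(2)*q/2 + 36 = (q - 3)*(q - 3/2)*(q + sqrt(2))*(q + 4*sqrt(2))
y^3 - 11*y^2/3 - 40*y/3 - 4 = (y - 6)*(y + 1/3)*(y + 2)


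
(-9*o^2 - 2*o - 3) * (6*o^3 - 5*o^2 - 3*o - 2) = -54*o^5 + 33*o^4 + 19*o^3 + 39*o^2 + 13*o + 6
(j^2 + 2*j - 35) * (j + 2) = j^3 + 4*j^2 - 31*j - 70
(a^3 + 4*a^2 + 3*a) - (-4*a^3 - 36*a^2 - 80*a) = 5*a^3 + 40*a^2 + 83*a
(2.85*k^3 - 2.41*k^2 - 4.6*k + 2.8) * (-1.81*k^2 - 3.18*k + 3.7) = -5.1585*k^5 - 4.7009*k^4 + 26.5348*k^3 + 0.642999999999999*k^2 - 25.924*k + 10.36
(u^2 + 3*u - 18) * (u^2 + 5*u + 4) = u^4 + 8*u^3 + u^2 - 78*u - 72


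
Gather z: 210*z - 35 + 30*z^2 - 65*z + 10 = 30*z^2 + 145*z - 25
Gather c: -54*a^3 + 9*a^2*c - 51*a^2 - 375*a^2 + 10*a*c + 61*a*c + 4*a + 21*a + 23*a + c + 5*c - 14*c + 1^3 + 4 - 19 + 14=-54*a^3 - 426*a^2 + 48*a + c*(9*a^2 + 71*a - 8)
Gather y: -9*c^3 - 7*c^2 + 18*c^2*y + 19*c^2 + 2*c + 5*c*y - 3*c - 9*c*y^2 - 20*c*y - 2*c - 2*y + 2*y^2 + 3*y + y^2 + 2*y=-9*c^3 + 12*c^2 - 3*c + y^2*(3 - 9*c) + y*(18*c^2 - 15*c + 3)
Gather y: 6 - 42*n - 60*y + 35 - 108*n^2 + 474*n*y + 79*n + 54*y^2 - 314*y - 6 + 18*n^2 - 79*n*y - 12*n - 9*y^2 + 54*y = -90*n^2 + 25*n + 45*y^2 + y*(395*n - 320) + 35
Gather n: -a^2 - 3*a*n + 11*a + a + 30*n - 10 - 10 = -a^2 + 12*a + n*(30 - 3*a) - 20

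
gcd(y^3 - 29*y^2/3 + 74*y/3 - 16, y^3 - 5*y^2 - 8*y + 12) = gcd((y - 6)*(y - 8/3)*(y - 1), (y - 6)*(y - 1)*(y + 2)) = y^2 - 7*y + 6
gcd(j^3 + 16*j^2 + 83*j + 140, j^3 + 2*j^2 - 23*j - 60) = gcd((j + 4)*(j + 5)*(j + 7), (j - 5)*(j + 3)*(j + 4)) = j + 4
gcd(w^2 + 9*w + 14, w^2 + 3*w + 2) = w + 2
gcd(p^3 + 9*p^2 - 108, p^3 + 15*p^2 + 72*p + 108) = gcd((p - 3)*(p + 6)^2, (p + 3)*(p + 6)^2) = p^2 + 12*p + 36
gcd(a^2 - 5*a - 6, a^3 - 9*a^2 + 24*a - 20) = 1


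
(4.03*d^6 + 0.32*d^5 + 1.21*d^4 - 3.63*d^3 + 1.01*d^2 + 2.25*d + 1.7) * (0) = 0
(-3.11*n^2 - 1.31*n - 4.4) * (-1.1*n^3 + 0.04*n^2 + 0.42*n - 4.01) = 3.421*n^5 + 1.3166*n^4 + 3.4814*n^3 + 11.7449*n^2 + 3.4051*n + 17.644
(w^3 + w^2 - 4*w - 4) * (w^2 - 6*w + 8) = w^5 - 5*w^4 - 2*w^3 + 28*w^2 - 8*w - 32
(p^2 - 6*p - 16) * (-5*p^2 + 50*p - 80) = -5*p^4 + 80*p^3 - 300*p^2 - 320*p + 1280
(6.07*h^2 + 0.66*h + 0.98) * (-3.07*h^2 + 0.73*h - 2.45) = -18.6349*h^4 + 2.4049*h^3 - 17.3983*h^2 - 0.9016*h - 2.401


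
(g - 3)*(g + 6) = g^2 + 3*g - 18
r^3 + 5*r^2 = r^2*(r + 5)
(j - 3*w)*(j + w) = j^2 - 2*j*w - 3*w^2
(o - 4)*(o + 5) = o^2 + o - 20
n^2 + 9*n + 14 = (n + 2)*(n + 7)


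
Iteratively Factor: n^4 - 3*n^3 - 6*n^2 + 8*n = (n + 2)*(n^3 - 5*n^2 + 4*n) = (n - 1)*(n + 2)*(n^2 - 4*n) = n*(n - 1)*(n + 2)*(n - 4)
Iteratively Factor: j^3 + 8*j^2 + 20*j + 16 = (j + 2)*(j^2 + 6*j + 8) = (j + 2)*(j + 4)*(j + 2)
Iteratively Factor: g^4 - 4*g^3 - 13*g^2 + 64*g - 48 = (g - 3)*(g^3 - g^2 - 16*g + 16) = (g - 3)*(g + 4)*(g^2 - 5*g + 4) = (g - 3)*(g - 1)*(g + 4)*(g - 4)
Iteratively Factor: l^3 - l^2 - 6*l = (l + 2)*(l^2 - 3*l) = (l - 3)*(l + 2)*(l)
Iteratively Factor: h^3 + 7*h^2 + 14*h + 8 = (h + 4)*(h^2 + 3*h + 2) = (h + 1)*(h + 4)*(h + 2)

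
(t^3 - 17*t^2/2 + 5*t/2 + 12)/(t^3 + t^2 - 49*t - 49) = (t^2 - 19*t/2 + 12)/(t^2 - 49)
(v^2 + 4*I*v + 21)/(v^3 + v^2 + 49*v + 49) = (v - 3*I)/(v^2 + v*(1 - 7*I) - 7*I)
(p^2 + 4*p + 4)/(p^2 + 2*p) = (p + 2)/p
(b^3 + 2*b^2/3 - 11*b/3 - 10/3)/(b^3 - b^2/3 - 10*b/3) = (b + 1)/b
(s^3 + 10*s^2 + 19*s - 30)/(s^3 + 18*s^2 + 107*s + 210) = (s - 1)/(s + 7)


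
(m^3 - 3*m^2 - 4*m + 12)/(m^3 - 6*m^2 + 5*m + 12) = (m^2 - 4)/(m^2 - 3*m - 4)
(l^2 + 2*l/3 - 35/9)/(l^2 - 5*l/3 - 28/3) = (l - 5/3)/(l - 4)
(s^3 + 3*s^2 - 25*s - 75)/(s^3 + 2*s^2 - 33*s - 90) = (s - 5)/(s - 6)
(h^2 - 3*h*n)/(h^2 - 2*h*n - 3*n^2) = h/(h + n)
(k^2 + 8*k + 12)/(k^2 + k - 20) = (k^2 + 8*k + 12)/(k^2 + k - 20)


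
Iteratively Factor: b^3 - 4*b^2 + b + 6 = (b + 1)*(b^2 - 5*b + 6) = (b - 3)*(b + 1)*(b - 2)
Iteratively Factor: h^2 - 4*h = (h)*(h - 4)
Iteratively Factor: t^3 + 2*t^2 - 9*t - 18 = (t - 3)*(t^2 + 5*t + 6) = (t - 3)*(t + 2)*(t + 3)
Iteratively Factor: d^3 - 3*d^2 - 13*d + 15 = (d - 1)*(d^2 - 2*d - 15) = (d - 1)*(d + 3)*(d - 5)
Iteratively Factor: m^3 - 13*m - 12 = (m - 4)*(m^2 + 4*m + 3) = (m - 4)*(m + 3)*(m + 1)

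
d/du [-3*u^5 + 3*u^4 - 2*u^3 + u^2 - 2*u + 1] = -15*u^4 + 12*u^3 - 6*u^2 + 2*u - 2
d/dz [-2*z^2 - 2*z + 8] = -4*z - 2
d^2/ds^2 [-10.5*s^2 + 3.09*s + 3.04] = -21.0000000000000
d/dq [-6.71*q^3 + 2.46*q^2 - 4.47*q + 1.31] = -20.13*q^2 + 4.92*q - 4.47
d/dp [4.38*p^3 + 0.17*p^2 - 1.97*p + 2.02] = 13.14*p^2 + 0.34*p - 1.97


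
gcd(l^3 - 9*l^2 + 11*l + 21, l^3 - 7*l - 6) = l^2 - 2*l - 3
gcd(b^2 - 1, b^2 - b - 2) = b + 1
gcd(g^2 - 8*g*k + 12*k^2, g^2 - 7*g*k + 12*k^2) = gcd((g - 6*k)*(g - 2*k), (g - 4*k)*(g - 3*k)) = 1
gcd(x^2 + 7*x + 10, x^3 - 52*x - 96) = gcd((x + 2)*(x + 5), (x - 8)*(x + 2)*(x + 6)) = x + 2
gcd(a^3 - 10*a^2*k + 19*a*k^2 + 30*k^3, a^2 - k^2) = a + k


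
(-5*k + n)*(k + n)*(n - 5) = -5*k^2*n + 25*k^2 - 4*k*n^2 + 20*k*n + n^3 - 5*n^2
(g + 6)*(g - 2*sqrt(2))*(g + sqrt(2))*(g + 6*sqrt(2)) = g^4 + 6*g^3 + 5*sqrt(2)*g^3 - 16*g^2 + 30*sqrt(2)*g^2 - 96*g - 24*sqrt(2)*g - 144*sqrt(2)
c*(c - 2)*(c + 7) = c^3 + 5*c^2 - 14*c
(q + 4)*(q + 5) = q^2 + 9*q + 20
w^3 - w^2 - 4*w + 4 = (w - 2)*(w - 1)*(w + 2)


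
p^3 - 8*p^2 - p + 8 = (p - 8)*(p - 1)*(p + 1)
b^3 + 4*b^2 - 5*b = b*(b - 1)*(b + 5)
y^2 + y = y*(y + 1)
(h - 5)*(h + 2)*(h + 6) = h^3 + 3*h^2 - 28*h - 60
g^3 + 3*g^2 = g^2*(g + 3)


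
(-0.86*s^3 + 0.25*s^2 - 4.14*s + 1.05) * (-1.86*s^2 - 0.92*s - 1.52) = 1.5996*s^5 + 0.3262*s^4 + 8.7776*s^3 + 1.4758*s^2 + 5.3268*s - 1.596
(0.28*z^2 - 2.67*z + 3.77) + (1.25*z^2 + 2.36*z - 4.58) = 1.53*z^2 - 0.31*z - 0.81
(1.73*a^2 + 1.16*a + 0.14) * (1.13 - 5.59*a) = -9.6707*a^3 - 4.5295*a^2 + 0.5282*a + 0.1582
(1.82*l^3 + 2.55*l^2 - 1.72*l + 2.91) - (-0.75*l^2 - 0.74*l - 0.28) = 1.82*l^3 + 3.3*l^2 - 0.98*l + 3.19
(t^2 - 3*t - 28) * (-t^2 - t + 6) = -t^4 + 2*t^3 + 37*t^2 + 10*t - 168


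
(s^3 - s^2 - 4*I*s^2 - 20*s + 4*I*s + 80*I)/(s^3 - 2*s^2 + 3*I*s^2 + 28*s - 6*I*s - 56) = (s^2 - s - 20)/(s^2 + s*(-2 + 7*I) - 14*I)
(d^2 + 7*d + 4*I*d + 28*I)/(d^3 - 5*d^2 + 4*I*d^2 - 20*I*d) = (d + 7)/(d*(d - 5))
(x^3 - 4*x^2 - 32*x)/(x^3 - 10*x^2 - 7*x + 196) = x*(x - 8)/(x^2 - 14*x + 49)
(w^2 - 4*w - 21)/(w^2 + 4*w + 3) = (w - 7)/(w + 1)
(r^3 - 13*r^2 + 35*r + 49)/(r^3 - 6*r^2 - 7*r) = (r - 7)/r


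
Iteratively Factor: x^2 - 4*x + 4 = (x - 2)*(x - 2)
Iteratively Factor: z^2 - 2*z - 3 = (z - 3)*(z + 1)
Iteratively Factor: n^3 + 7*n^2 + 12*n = (n + 4)*(n^2 + 3*n) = n*(n + 4)*(n + 3)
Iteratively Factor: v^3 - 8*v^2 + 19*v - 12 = (v - 1)*(v^2 - 7*v + 12) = (v - 4)*(v - 1)*(v - 3)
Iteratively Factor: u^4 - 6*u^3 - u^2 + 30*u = (u + 2)*(u^3 - 8*u^2 + 15*u) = u*(u + 2)*(u^2 - 8*u + 15) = u*(u - 3)*(u + 2)*(u - 5)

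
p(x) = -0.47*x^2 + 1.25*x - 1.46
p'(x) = 1.25 - 0.94*x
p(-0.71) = -2.58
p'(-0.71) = 1.92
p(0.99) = -0.68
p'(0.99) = 0.32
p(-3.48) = -11.50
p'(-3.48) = 4.52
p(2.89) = -1.77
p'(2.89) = -1.47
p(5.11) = -7.35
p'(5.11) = -3.55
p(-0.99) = -3.16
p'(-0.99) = 2.18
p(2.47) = -1.24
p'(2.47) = -1.07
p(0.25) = -1.18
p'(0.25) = 1.02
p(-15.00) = -125.96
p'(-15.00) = 15.35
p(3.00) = -1.94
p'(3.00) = -1.57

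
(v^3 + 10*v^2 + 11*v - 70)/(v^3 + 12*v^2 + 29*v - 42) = (v^2 + 3*v - 10)/(v^2 + 5*v - 6)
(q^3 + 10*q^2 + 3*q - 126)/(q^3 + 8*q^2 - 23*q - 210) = (q - 3)/(q - 5)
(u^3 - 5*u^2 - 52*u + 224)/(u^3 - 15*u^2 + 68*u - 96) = (u + 7)/(u - 3)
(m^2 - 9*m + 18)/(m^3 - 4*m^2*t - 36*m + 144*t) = (3 - m)/(-m^2 + 4*m*t - 6*m + 24*t)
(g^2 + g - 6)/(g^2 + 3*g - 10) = (g + 3)/(g + 5)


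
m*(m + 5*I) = m^2 + 5*I*m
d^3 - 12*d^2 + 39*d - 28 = (d - 7)*(d - 4)*(d - 1)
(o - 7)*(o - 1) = o^2 - 8*o + 7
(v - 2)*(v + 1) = v^2 - v - 2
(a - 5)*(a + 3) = a^2 - 2*a - 15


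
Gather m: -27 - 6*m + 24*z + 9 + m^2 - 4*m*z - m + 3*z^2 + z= m^2 + m*(-4*z - 7) + 3*z^2 + 25*z - 18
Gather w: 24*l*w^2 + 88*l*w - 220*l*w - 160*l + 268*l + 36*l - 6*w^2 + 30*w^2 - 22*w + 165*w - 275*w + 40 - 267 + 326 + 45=144*l + w^2*(24*l + 24) + w*(-132*l - 132) + 144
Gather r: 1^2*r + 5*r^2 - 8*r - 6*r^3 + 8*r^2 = -6*r^3 + 13*r^2 - 7*r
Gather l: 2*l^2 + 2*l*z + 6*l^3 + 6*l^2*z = 6*l^3 + l^2*(6*z + 2) + 2*l*z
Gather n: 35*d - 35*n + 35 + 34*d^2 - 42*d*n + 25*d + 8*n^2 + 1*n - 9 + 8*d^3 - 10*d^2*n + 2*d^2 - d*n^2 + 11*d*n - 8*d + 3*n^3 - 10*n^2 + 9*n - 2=8*d^3 + 36*d^2 + 52*d + 3*n^3 + n^2*(-d - 2) + n*(-10*d^2 - 31*d - 25) + 24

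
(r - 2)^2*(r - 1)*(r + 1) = r^4 - 4*r^3 + 3*r^2 + 4*r - 4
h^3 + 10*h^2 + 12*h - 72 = (h - 2)*(h + 6)^2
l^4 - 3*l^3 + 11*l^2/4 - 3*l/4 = l*(l - 3/2)*(l - 1)*(l - 1/2)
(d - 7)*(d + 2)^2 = d^3 - 3*d^2 - 24*d - 28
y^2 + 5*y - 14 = (y - 2)*(y + 7)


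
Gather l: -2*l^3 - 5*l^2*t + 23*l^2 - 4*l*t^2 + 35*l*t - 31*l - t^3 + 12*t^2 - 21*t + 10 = -2*l^3 + l^2*(23 - 5*t) + l*(-4*t^2 + 35*t - 31) - t^3 + 12*t^2 - 21*t + 10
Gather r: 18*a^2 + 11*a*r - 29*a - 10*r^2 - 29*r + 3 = 18*a^2 - 29*a - 10*r^2 + r*(11*a - 29) + 3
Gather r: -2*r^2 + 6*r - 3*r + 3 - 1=-2*r^2 + 3*r + 2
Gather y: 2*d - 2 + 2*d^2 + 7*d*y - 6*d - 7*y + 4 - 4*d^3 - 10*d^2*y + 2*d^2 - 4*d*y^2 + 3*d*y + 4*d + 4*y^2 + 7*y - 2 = -4*d^3 + 4*d^2 + y^2*(4 - 4*d) + y*(-10*d^2 + 10*d)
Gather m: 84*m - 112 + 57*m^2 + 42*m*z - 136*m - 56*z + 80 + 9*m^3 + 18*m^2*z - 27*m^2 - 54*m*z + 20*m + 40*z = 9*m^3 + m^2*(18*z + 30) + m*(-12*z - 32) - 16*z - 32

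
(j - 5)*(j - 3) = j^2 - 8*j + 15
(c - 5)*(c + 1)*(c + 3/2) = c^3 - 5*c^2/2 - 11*c - 15/2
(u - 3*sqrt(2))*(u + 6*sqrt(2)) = u^2 + 3*sqrt(2)*u - 36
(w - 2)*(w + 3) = w^2 + w - 6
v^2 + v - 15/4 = (v - 3/2)*(v + 5/2)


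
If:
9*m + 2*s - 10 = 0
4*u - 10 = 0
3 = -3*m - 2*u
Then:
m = -8/3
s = 17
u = 5/2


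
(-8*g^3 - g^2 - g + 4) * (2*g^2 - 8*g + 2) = -16*g^5 + 62*g^4 - 10*g^3 + 14*g^2 - 34*g + 8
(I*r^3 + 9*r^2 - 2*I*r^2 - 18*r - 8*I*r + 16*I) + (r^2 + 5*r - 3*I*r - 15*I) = I*r^3 + 10*r^2 - 2*I*r^2 - 13*r - 11*I*r + I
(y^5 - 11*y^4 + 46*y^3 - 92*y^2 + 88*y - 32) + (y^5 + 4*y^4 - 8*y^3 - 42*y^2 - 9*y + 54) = 2*y^5 - 7*y^4 + 38*y^3 - 134*y^2 + 79*y + 22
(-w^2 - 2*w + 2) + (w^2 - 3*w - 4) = -5*w - 2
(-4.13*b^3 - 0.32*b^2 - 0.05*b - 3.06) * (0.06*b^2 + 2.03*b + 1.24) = -0.2478*b^5 - 8.4031*b^4 - 5.7738*b^3 - 0.6819*b^2 - 6.2738*b - 3.7944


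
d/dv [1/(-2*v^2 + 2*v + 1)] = 2*(2*v - 1)/(-2*v^2 + 2*v + 1)^2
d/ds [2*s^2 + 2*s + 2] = 4*s + 2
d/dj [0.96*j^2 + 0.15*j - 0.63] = 1.92*j + 0.15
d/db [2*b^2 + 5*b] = 4*b + 5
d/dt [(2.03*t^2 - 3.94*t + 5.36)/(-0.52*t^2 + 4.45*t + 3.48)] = (6.9847*t^2 + 19.7032*t - 37.5632)/(0.2704*t^4 - 4.628*t^3 + 16.1833*t^2 + 30.972*t + 12.1104)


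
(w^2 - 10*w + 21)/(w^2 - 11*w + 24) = (w - 7)/(w - 8)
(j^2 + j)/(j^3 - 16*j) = (j + 1)/(j^2 - 16)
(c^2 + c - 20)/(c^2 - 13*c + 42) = (c^2 + c - 20)/(c^2 - 13*c + 42)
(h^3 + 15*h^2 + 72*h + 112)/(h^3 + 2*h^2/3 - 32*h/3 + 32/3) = 3*(h^2 + 11*h + 28)/(3*h^2 - 10*h + 8)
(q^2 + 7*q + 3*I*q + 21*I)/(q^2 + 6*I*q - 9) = (q + 7)/(q + 3*I)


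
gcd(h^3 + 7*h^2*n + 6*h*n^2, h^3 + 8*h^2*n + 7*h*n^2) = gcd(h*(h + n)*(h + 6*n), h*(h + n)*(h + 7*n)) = h^2 + h*n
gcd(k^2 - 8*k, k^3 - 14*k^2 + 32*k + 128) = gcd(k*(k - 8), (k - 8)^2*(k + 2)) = k - 8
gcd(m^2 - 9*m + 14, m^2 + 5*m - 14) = m - 2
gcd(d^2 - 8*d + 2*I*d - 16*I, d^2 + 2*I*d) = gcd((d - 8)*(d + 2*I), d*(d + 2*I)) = d + 2*I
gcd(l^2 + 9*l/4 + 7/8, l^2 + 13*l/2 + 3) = l + 1/2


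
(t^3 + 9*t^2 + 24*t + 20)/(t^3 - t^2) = (t^3 + 9*t^2 + 24*t + 20)/(t^2*(t - 1))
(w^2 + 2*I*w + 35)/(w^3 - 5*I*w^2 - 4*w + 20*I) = (w + 7*I)/(w^2 - 4)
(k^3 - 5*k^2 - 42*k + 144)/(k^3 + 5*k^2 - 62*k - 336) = (k - 3)/(k + 7)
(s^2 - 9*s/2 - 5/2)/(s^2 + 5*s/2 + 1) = (s - 5)/(s + 2)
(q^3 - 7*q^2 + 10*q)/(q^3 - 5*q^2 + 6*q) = (q - 5)/(q - 3)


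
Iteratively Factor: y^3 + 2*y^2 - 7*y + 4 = (y + 4)*(y^2 - 2*y + 1) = (y - 1)*(y + 4)*(y - 1)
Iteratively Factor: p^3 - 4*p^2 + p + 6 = (p - 3)*(p^2 - p - 2) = (p - 3)*(p + 1)*(p - 2)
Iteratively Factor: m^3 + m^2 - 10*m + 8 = (m - 1)*(m^2 + 2*m - 8) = (m - 1)*(m + 4)*(m - 2)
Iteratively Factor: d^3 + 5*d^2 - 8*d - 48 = (d - 3)*(d^2 + 8*d + 16) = (d - 3)*(d + 4)*(d + 4)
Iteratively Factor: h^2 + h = (h)*(h + 1)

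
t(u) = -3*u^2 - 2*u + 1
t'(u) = -6*u - 2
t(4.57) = -70.79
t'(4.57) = -29.42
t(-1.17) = -0.77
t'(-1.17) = 5.02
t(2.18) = -17.62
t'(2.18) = -15.08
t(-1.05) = -0.21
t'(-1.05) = 4.30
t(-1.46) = -2.47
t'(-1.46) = 6.76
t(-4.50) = -50.75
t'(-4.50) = 25.00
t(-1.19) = -0.87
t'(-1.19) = 5.14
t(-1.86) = -5.66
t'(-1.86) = 9.16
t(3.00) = -32.00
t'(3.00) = -20.00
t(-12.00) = -407.00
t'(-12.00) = 70.00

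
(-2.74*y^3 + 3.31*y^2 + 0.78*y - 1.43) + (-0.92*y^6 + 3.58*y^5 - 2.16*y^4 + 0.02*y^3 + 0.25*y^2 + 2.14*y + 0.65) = -0.92*y^6 + 3.58*y^5 - 2.16*y^4 - 2.72*y^3 + 3.56*y^2 + 2.92*y - 0.78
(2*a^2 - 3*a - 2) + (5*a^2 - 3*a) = 7*a^2 - 6*a - 2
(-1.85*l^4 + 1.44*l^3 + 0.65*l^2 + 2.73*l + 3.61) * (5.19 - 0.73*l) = 1.3505*l^5 - 10.6527*l^4 + 6.9991*l^3 + 1.3806*l^2 + 11.5334*l + 18.7359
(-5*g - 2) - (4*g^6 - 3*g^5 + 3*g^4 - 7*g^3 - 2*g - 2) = -4*g^6 + 3*g^5 - 3*g^4 + 7*g^3 - 3*g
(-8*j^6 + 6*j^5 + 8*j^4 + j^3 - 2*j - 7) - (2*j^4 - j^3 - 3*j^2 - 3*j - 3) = -8*j^6 + 6*j^5 + 6*j^4 + 2*j^3 + 3*j^2 + j - 4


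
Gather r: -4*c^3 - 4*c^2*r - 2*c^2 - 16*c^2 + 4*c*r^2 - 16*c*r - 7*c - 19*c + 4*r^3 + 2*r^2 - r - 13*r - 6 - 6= -4*c^3 - 18*c^2 - 26*c + 4*r^3 + r^2*(4*c + 2) + r*(-4*c^2 - 16*c - 14) - 12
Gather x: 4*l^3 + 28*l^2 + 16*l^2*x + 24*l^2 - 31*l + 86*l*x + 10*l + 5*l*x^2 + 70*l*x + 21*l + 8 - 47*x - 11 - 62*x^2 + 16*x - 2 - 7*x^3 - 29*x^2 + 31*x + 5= 4*l^3 + 52*l^2 - 7*x^3 + x^2*(5*l - 91) + x*(16*l^2 + 156*l)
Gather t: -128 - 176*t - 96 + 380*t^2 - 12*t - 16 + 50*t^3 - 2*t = 50*t^3 + 380*t^2 - 190*t - 240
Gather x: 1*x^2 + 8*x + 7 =x^2 + 8*x + 7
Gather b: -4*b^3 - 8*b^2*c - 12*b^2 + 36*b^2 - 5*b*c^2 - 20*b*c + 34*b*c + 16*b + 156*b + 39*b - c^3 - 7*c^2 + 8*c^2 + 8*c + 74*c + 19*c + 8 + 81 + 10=-4*b^3 + b^2*(24 - 8*c) + b*(-5*c^2 + 14*c + 211) - c^3 + c^2 + 101*c + 99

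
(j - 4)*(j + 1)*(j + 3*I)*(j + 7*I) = j^4 - 3*j^3 + 10*I*j^3 - 25*j^2 - 30*I*j^2 + 63*j - 40*I*j + 84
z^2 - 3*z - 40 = (z - 8)*(z + 5)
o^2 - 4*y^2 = (o - 2*y)*(o + 2*y)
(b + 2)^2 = b^2 + 4*b + 4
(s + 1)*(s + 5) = s^2 + 6*s + 5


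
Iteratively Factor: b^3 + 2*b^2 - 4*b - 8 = (b + 2)*(b^2 - 4) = (b + 2)^2*(b - 2)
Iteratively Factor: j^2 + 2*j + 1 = (j + 1)*(j + 1)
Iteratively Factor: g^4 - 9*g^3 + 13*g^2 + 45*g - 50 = (g - 1)*(g^3 - 8*g^2 + 5*g + 50) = (g - 5)*(g - 1)*(g^2 - 3*g - 10) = (g - 5)^2*(g - 1)*(g + 2)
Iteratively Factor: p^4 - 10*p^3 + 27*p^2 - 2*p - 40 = (p - 2)*(p^3 - 8*p^2 + 11*p + 20) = (p - 5)*(p - 2)*(p^2 - 3*p - 4) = (p - 5)*(p - 2)*(p + 1)*(p - 4)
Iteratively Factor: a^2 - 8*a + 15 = (a - 5)*(a - 3)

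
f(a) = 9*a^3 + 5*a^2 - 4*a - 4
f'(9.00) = 2273.00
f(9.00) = 6926.00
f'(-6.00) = 908.00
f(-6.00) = -1744.00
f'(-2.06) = 89.98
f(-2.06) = -53.22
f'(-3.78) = 343.99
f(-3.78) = -403.53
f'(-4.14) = 417.37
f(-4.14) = -540.36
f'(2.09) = 134.84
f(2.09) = 91.64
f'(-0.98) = 12.13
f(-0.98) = -3.75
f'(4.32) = 543.08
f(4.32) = 797.63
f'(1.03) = 34.94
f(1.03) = 7.02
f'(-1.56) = 46.11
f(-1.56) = -19.76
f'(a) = 27*a^2 + 10*a - 4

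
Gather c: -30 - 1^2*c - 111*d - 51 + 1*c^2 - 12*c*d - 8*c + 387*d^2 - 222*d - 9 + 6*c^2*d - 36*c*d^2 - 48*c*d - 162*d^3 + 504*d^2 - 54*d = c^2*(6*d + 1) + c*(-36*d^2 - 60*d - 9) - 162*d^3 + 891*d^2 - 387*d - 90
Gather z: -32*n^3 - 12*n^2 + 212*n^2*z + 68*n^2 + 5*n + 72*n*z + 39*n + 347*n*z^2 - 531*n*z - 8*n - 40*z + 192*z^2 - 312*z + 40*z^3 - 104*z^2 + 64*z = -32*n^3 + 56*n^2 + 36*n + 40*z^3 + z^2*(347*n + 88) + z*(212*n^2 - 459*n - 288)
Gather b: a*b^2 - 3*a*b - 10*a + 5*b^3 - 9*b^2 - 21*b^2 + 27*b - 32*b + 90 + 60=-10*a + 5*b^3 + b^2*(a - 30) + b*(-3*a - 5) + 150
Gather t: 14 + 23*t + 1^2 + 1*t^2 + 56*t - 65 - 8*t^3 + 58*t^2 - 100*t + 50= -8*t^3 + 59*t^2 - 21*t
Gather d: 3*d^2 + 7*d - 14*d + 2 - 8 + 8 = 3*d^2 - 7*d + 2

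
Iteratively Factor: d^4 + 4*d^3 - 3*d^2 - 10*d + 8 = (d + 2)*(d^3 + 2*d^2 - 7*d + 4) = (d - 1)*(d + 2)*(d^2 + 3*d - 4) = (d - 1)^2*(d + 2)*(d + 4)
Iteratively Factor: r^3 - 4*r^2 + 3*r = (r - 3)*(r^2 - r) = r*(r - 3)*(r - 1)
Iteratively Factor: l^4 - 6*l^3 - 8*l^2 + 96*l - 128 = (l - 4)*(l^3 - 2*l^2 - 16*l + 32) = (l - 4)*(l + 4)*(l^2 - 6*l + 8) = (l - 4)^2*(l + 4)*(l - 2)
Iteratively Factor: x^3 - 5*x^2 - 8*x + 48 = (x + 3)*(x^2 - 8*x + 16) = (x - 4)*(x + 3)*(x - 4)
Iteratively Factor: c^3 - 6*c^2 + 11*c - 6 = (c - 3)*(c^2 - 3*c + 2) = (c - 3)*(c - 1)*(c - 2)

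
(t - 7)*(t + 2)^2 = t^3 - 3*t^2 - 24*t - 28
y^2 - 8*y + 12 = (y - 6)*(y - 2)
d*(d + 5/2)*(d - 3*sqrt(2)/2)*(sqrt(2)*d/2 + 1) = sqrt(2)*d^4/2 - d^3/2 + 5*sqrt(2)*d^3/4 - 3*sqrt(2)*d^2/2 - 5*d^2/4 - 15*sqrt(2)*d/4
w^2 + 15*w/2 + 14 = (w + 7/2)*(w + 4)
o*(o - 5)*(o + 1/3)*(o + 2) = o^4 - 8*o^3/3 - 11*o^2 - 10*o/3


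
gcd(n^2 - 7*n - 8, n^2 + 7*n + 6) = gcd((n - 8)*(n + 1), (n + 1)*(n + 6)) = n + 1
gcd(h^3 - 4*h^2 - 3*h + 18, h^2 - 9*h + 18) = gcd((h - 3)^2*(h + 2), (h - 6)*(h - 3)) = h - 3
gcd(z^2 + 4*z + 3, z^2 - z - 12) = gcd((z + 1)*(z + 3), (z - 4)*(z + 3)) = z + 3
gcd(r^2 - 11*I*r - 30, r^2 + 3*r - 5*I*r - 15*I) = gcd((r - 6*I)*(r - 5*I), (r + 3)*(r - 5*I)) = r - 5*I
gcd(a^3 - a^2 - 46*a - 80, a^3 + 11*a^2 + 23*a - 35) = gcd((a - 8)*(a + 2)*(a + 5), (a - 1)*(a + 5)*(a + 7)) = a + 5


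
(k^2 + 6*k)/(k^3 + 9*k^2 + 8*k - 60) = k/(k^2 + 3*k - 10)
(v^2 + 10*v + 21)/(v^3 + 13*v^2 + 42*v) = (v + 3)/(v*(v + 6))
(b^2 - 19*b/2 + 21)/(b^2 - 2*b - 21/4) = 2*(b - 6)/(2*b + 3)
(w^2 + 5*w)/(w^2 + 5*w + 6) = w*(w + 5)/(w^2 + 5*w + 6)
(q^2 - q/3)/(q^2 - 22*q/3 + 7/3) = q/(q - 7)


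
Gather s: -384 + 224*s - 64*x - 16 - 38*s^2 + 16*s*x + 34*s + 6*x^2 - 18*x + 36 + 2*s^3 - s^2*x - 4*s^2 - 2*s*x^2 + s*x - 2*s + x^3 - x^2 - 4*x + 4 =2*s^3 + s^2*(-x - 42) + s*(-2*x^2 + 17*x + 256) + x^3 + 5*x^2 - 86*x - 360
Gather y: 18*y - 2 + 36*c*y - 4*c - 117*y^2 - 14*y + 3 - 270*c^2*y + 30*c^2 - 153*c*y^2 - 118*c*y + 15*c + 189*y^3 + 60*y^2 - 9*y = 30*c^2 + 11*c + 189*y^3 + y^2*(-153*c - 57) + y*(-270*c^2 - 82*c - 5) + 1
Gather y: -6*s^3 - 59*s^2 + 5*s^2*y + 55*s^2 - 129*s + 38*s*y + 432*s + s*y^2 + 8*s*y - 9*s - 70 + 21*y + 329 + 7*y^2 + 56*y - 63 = -6*s^3 - 4*s^2 + 294*s + y^2*(s + 7) + y*(5*s^2 + 46*s + 77) + 196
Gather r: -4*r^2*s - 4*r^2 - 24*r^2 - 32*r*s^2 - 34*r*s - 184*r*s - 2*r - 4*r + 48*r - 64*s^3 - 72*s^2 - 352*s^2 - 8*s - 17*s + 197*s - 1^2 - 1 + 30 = r^2*(-4*s - 28) + r*(-32*s^2 - 218*s + 42) - 64*s^3 - 424*s^2 + 172*s + 28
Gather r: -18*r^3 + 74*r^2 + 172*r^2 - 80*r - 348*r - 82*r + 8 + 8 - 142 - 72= -18*r^3 + 246*r^2 - 510*r - 198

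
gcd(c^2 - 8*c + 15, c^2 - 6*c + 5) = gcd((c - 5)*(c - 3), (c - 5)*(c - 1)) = c - 5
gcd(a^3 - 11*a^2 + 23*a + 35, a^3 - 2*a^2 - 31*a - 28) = a^2 - 6*a - 7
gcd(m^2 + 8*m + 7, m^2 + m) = m + 1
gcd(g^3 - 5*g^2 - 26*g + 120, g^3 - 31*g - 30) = g^2 - g - 30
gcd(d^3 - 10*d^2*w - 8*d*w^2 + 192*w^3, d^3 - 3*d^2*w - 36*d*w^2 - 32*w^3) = -d^2 + 4*d*w + 32*w^2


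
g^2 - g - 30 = (g - 6)*(g + 5)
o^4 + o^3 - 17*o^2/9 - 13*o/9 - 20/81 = (o - 4/3)*(o + 1/3)^2*(o + 5/3)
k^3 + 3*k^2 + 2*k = k*(k + 1)*(k + 2)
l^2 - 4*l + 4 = (l - 2)^2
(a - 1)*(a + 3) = a^2 + 2*a - 3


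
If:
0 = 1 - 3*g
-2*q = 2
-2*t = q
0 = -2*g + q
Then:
No Solution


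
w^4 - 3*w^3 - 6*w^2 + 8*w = w*(w - 4)*(w - 1)*(w + 2)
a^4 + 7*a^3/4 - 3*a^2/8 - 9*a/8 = a*(a - 3/4)*(a + 1)*(a + 3/2)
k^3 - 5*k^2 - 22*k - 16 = (k - 8)*(k + 1)*(k + 2)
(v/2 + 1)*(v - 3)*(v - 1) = v^3/2 - v^2 - 5*v/2 + 3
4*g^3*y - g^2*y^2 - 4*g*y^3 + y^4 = y*(-4*g + y)*(-g + y)*(g + y)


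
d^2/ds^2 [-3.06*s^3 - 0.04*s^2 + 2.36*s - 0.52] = -18.36*s - 0.08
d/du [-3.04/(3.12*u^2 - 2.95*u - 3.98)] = (18.9696*u - 8.968)/(-3.12*u^2 + 2.95*u + 3.98)^2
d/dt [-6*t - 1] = -6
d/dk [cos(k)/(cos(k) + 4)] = -4*sin(k)/(cos(k) + 4)^2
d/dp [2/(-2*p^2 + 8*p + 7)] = 8*(p - 2)/(-2*p^2 + 8*p + 7)^2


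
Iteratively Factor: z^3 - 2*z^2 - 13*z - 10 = (z - 5)*(z^2 + 3*z + 2) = (z - 5)*(z + 2)*(z + 1)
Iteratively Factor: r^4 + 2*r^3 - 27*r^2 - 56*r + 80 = (r + 4)*(r^3 - 2*r^2 - 19*r + 20) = (r - 1)*(r + 4)*(r^2 - r - 20) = (r - 5)*(r - 1)*(r + 4)*(r + 4)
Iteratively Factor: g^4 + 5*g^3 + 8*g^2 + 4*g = (g + 2)*(g^3 + 3*g^2 + 2*g) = g*(g + 2)*(g^2 + 3*g + 2) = g*(g + 1)*(g + 2)*(g + 2)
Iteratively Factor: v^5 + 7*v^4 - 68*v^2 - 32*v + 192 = (v - 2)*(v^4 + 9*v^3 + 18*v^2 - 32*v - 96) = (v - 2)*(v + 3)*(v^3 + 6*v^2 - 32) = (v - 2)*(v + 3)*(v + 4)*(v^2 + 2*v - 8) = (v - 2)*(v + 3)*(v + 4)^2*(v - 2)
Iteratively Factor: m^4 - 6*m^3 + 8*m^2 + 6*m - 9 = (m - 3)*(m^3 - 3*m^2 - m + 3) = (m - 3)^2*(m^2 - 1) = (m - 3)^2*(m - 1)*(m + 1)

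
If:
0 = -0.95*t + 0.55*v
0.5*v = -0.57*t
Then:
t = 0.00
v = 0.00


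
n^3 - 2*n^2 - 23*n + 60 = (n - 4)*(n - 3)*(n + 5)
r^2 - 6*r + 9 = (r - 3)^2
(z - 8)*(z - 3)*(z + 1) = z^3 - 10*z^2 + 13*z + 24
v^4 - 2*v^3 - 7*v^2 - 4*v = v*(v - 4)*(v + 1)^2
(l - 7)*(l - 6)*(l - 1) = l^3 - 14*l^2 + 55*l - 42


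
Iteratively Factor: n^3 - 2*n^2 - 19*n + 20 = (n - 1)*(n^2 - n - 20) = (n - 1)*(n + 4)*(n - 5)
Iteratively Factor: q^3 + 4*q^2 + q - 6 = (q + 2)*(q^2 + 2*q - 3) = (q - 1)*(q + 2)*(q + 3)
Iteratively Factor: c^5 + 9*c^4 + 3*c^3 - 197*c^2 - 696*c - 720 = (c + 3)*(c^4 + 6*c^3 - 15*c^2 - 152*c - 240) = (c + 3)*(c + 4)*(c^3 + 2*c^2 - 23*c - 60) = (c + 3)*(c + 4)^2*(c^2 - 2*c - 15) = (c + 3)^2*(c + 4)^2*(c - 5)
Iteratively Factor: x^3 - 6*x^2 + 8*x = (x - 2)*(x^2 - 4*x) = (x - 4)*(x - 2)*(x)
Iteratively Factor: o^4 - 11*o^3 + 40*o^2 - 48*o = (o)*(o^3 - 11*o^2 + 40*o - 48) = o*(o - 4)*(o^2 - 7*o + 12) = o*(o - 4)*(o - 3)*(o - 4)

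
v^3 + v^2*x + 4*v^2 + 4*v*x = v*(v + 4)*(v + x)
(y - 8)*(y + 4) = y^2 - 4*y - 32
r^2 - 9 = (r - 3)*(r + 3)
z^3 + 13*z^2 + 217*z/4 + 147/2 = (z + 7/2)^2*(z + 6)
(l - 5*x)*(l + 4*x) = l^2 - l*x - 20*x^2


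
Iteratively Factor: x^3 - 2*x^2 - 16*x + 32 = (x - 4)*(x^2 + 2*x - 8) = (x - 4)*(x + 4)*(x - 2)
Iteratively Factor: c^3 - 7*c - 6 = (c + 2)*(c^2 - 2*c - 3) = (c - 3)*(c + 2)*(c + 1)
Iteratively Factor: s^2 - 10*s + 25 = (s - 5)*(s - 5)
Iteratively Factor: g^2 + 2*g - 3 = (g + 3)*(g - 1)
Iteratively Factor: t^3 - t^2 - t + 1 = (t - 1)*(t^2 - 1) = (t - 1)*(t + 1)*(t - 1)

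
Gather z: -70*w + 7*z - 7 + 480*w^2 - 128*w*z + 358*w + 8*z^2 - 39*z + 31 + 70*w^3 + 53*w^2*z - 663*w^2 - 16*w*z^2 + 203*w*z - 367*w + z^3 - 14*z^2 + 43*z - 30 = 70*w^3 - 183*w^2 - 79*w + z^3 + z^2*(-16*w - 6) + z*(53*w^2 + 75*w + 11) - 6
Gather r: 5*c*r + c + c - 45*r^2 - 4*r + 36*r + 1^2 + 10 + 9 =2*c - 45*r^2 + r*(5*c + 32) + 20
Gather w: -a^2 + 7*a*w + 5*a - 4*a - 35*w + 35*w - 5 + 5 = -a^2 + 7*a*w + a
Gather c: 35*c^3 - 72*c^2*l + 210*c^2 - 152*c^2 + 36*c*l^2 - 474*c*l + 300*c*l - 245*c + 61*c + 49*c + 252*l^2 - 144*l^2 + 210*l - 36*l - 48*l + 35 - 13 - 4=35*c^3 + c^2*(58 - 72*l) + c*(36*l^2 - 174*l - 135) + 108*l^2 + 126*l + 18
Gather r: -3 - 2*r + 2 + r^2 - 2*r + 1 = r^2 - 4*r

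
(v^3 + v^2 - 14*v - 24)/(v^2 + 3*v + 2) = (v^2 - v - 12)/(v + 1)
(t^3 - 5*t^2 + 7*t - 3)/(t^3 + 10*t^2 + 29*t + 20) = (t^3 - 5*t^2 + 7*t - 3)/(t^3 + 10*t^2 + 29*t + 20)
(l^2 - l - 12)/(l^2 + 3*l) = (l - 4)/l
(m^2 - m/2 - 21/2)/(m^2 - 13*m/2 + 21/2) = (m + 3)/(m - 3)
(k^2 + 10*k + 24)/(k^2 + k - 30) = (k + 4)/(k - 5)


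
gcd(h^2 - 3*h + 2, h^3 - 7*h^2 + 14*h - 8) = h^2 - 3*h + 2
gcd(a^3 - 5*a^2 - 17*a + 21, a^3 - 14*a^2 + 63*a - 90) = 1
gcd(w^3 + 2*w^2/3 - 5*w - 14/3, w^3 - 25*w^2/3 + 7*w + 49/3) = w^2 - 4*w/3 - 7/3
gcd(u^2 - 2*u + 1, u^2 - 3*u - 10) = 1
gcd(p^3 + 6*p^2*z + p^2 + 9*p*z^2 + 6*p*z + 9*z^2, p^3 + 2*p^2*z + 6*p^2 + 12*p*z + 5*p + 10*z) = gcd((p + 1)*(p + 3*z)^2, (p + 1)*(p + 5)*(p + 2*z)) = p + 1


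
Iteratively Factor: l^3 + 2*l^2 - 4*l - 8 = (l + 2)*(l^2 - 4) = (l - 2)*(l + 2)*(l + 2)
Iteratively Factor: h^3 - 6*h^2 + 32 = (h - 4)*(h^2 - 2*h - 8) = (h - 4)*(h + 2)*(h - 4)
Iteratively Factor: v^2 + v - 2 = (v + 2)*(v - 1)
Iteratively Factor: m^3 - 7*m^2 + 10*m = (m - 5)*(m^2 - 2*m) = m*(m - 5)*(m - 2)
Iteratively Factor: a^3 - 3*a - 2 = (a - 2)*(a^2 + 2*a + 1) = (a - 2)*(a + 1)*(a + 1)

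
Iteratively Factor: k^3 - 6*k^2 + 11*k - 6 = (k - 1)*(k^2 - 5*k + 6) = (k - 3)*(k - 1)*(k - 2)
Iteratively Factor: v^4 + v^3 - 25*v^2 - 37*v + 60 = (v + 3)*(v^3 - 2*v^2 - 19*v + 20) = (v - 5)*(v + 3)*(v^2 + 3*v - 4) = (v - 5)*(v + 3)*(v + 4)*(v - 1)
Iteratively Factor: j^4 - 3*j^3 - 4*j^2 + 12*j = (j - 2)*(j^3 - j^2 - 6*j) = (j - 2)*(j + 2)*(j^2 - 3*j) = j*(j - 2)*(j + 2)*(j - 3)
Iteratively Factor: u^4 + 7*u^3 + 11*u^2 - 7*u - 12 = (u + 1)*(u^3 + 6*u^2 + 5*u - 12) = (u + 1)*(u + 4)*(u^2 + 2*u - 3) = (u - 1)*(u + 1)*(u + 4)*(u + 3)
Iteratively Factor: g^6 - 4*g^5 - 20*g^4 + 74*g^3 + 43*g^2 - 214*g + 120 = (g + 2)*(g^5 - 6*g^4 - 8*g^3 + 90*g^2 - 137*g + 60) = (g - 3)*(g + 2)*(g^4 - 3*g^3 - 17*g^2 + 39*g - 20) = (g - 3)*(g - 1)*(g + 2)*(g^3 - 2*g^2 - 19*g + 20) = (g - 3)*(g - 1)*(g + 2)*(g + 4)*(g^2 - 6*g + 5) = (g - 5)*(g - 3)*(g - 1)*(g + 2)*(g + 4)*(g - 1)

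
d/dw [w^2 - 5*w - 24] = 2*w - 5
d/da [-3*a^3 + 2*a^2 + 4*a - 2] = -9*a^2 + 4*a + 4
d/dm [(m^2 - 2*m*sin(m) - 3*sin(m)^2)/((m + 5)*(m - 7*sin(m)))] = ((-m - 5)*(7*cos(m) - 1)*(-m^2 + 2*m*sin(m) + 3*sin(m)^2) + (m - 7*sin(m))*(2*m + 10)*(-m*cos(m) + m - sin(m) - 3*sin(2*m)/2) + (m - 7*sin(m))*(-m^2 + 2*m*sin(m) + 3*sin(m)^2))/((m + 5)^2*(m - 7*sin(m))^2)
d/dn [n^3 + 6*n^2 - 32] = 3*n*(n + 4)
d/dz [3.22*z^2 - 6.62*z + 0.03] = 6.44*z - 6.62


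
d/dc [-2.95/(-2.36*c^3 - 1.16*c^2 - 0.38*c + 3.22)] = (-20.886*c^2 - 6.844*c - 1.121)/(2.36*c^3 + 1.16*c^2 + 0.38*c - 3.22)^2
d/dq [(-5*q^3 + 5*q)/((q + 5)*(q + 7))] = 5*(-q^4 - 24*q^3 - 106*q^2 + 35)/(q^4 + 24*q^3 + 214*q^2 + 840*q + 1225)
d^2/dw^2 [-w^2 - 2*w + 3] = -2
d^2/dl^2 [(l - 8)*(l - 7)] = 2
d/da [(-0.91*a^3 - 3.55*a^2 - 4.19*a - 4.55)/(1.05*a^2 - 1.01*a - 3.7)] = (-0.9555*a^4 + 1.8382*a^3 + 18.086*a^2 + 35.825*a + 10.9075)/(1.1025*a^4 - 2.121*a^3 - 6.7499*a^2 + 7.474*a + 13.69)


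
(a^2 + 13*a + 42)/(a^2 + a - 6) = (a^2 + 13*a + 42)/(a^2 + a - 6)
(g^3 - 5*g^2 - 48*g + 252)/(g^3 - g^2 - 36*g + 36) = (g^2 + g - 42)/(g^2 + 5*g - 6)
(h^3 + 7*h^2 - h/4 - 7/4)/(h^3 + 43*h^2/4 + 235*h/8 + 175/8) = 2*(4*h^2 - 1)/(8*h^2 + 30*h + 25)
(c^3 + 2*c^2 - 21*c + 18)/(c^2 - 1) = (c^2 + 3*c - 18)/(c + 1)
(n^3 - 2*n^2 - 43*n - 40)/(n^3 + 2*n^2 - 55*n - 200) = (n + 1)/(n + 5)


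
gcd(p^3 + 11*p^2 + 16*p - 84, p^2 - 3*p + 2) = p - 2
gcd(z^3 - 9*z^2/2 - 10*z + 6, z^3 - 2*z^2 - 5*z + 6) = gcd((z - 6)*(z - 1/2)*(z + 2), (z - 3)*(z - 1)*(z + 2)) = z + 2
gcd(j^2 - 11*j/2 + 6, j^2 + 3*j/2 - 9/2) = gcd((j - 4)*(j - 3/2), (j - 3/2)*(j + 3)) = j - 3/2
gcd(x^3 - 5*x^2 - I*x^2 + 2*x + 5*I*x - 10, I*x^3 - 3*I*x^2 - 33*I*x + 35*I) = 1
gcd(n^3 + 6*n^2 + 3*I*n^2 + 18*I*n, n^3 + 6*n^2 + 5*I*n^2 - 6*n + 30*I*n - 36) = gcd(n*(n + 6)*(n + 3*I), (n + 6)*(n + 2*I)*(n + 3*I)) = n^2 + n*(6 + 3*I) + 18*I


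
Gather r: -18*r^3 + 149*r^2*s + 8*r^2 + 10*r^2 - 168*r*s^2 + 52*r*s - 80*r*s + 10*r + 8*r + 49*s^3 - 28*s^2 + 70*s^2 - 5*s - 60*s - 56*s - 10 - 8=-18*r^3 + r^2*(149*s + 18) + r*(-168*s^2 - 28*s + 18) + 49*s^3 + 42*s^2 - 121*s - 18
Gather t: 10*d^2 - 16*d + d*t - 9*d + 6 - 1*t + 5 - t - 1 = 10*d^2 - 25*d + t*(d - 2) + 10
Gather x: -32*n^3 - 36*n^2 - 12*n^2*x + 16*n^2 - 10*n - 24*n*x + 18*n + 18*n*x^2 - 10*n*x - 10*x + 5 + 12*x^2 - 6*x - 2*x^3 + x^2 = -32*n^3 - 20*n^2 + 8*n - 2*x^3 + x^2*(18*n + 13) + x*(-12*n^2 - 34*n - 16) + 5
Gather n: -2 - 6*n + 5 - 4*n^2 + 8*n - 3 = -4*n^2 + 2*n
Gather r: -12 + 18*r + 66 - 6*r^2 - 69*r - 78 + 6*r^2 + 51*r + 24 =0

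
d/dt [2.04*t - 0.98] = 2.04000000000000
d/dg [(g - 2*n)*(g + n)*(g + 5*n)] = 3*g^2 + 8*g*n - 7*n^2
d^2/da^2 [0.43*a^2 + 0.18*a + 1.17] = 0.860000000000000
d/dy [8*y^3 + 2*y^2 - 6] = 4*y*(6*y + 1)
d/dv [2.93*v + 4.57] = 2.93000000000000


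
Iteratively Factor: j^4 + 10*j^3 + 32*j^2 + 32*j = (j + 4)*(j^3 + 6*j^2 + 8*j) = j*(j + 4)*(j^2 + 6*j + 8) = j*(j + 4)^2*(j + 2)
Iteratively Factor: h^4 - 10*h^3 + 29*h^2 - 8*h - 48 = (h - 4)*(h^3 - 6*h^2 + 5*h + 12) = (h - 4)^2*(h^2 - 2*h - 3) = (h - 4)^2*(h - 3)*(h + 1)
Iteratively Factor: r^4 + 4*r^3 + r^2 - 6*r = (r)*(r^3 + 4*r^2 + r - 6) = r*(r + 3)*(r^2 + r - 2) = r*(r + 2)*(r + 3)*(r - 1)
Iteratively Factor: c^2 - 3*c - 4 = (c - 4)*(c + 1)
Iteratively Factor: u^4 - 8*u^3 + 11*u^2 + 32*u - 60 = (u - 5)*(u^3 - 3*u^2 - 4*u + 12) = (u - 5)*(u - 2)*(u^2 - u - 6) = (u - 5)*(u - 3)*(u - 2)*(u + 2)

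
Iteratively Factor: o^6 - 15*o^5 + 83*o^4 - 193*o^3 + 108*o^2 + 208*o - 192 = (o - 4)*(o^5 - 11*o^4 + 39*o^3 - 37*o^2 - 40*o + 48) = (o - 4)*(o - 1)*(o^4 - 10*o^3 + 29*o^2 - 8*o - 48) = (o - 4)*(o - 1)*(o + 1)*(o^3 - 11*o^2 + 40*o - 48) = (o - 4)^2*(o - 1)*(o + 1)*(o^2 - 7*o + 12) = (o - 4)^3*(o - 1)*(o + 1)*(o - 3)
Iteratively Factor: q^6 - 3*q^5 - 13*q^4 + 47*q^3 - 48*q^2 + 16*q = (q - 4)*(q^5 + q^4 - 9*q^3 + 11*q^2 - 4*q) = (q - 4)*(q - 1)*(q^4 + 2*q^3 - 7*q^2 + 4*q) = q*(q - 4)*(q - 1)*(q^3 + 2*q^2 - 7*q + 4) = q*(q - 4)*(q - 1)*(q + 4)*(q^2 - 2*q + 1) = q*(q - 4)*(q - 1)^2*(q + 4)*(q - 1)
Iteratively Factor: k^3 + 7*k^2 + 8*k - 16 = (k + 4)*(k^2 + 3*k - 4) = (k + 4)^2*(k - 1)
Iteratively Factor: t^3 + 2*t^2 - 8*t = (t + 4)*(t^2 - 2*t) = t*(t + 4)*(t - 2)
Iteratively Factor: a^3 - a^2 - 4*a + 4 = (a - 2)*(a^2 + a - 2) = (a - 2)*(a + 2)*(a - 1)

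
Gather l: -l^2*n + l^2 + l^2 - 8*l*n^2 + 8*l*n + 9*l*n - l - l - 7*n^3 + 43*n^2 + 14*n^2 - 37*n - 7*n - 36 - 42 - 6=l^2*(2 - n) + l*(-8*n^2 + 17*n - 2) - 7*n^3 + 57*n^2 - 44*n - 84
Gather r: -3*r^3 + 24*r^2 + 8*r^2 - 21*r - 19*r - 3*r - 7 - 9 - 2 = -3*r^3 + 32*r^2 - 43*r - 18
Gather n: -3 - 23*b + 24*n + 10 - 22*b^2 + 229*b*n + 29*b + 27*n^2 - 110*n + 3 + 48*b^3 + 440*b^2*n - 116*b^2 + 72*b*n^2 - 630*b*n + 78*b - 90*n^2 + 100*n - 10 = 48*b^3 - 138*b^2 + 84*b + n^2*(72*b - 63) + n*(440*b^2 - 401*b + 14)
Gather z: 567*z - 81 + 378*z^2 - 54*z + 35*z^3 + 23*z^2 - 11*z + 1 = 35*z^3 + 401*z^2 + 502*z - 80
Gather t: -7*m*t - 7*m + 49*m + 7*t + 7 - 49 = 42*m + t*(7 - 7*m) - 42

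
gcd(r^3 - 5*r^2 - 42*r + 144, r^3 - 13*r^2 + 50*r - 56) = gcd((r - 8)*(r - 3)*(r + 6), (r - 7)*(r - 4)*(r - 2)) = 1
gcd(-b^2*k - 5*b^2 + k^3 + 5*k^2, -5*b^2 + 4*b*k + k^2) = b - k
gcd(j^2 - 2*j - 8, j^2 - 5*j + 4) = j - 4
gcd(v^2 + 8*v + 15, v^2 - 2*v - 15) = v + 3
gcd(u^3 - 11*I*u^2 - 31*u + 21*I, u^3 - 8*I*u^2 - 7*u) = u^2 - 8*I*u - 7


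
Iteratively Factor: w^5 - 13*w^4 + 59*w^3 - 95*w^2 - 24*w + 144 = (w - 4)*(w^4 - 9*w^3 + 23*w^2 - 3*w - 36) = (w - 4)*(w - 3)*(w^3 - 6*w^2 + 5*w + 12) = (w - 4)*(w - 3)*(w + 1)*(w^2 - 7*w + 12) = (w - 4)^2*(w - 3)*(w + 1)*(w - 3)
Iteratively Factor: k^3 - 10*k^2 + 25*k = (k - 5)*(k^2 - 5*k) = (k - 5)^2*(k)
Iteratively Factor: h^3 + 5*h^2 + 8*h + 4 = (h + 2)*(h^2 + 3*h + 2) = (h + 2)^2*(h + 1)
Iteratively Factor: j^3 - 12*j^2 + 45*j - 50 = (j - 2)*(j^2 - 10*j + 25) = (j - 5)*(j - 2)*(j - 5)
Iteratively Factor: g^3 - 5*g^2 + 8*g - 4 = (g - 2)*(g^2 - 3*g + 2) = (g - 2)^2*(g - 1)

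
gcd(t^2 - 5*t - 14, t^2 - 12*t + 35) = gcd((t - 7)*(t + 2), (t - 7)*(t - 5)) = t - 7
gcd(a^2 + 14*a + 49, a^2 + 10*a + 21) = a + 7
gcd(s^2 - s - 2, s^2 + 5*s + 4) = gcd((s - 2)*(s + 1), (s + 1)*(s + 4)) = s + 1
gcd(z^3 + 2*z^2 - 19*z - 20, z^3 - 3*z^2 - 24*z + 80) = z^2 + z - 20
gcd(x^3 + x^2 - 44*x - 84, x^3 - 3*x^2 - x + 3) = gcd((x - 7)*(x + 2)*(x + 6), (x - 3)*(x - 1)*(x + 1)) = 1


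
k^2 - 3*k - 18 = (k - 6)*(k + 3)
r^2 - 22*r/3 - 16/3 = (r - 8)*(r + 2/3)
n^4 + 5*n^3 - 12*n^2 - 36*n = n*(n - 3)*(n + 2)*(n + 6)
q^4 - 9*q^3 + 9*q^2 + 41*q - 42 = (q - 7)*(q - 3)*(q - 1)*(q + 2)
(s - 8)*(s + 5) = s^2 - 3*s - 40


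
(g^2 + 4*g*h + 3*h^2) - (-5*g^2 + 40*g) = 6*g^2 + 4*g*h - 40*g + 3*h^2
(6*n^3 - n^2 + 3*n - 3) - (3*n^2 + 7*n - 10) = 6*n^3 - 4*n^2 - 4*n + 7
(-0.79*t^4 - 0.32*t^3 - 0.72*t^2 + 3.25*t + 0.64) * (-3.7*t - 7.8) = 2.923*t^5 + 7.346*t^4 + 5.16*t^3 - 6.409*t^2 - 27.718*t - 4.992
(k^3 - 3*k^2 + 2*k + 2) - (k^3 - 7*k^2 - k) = 4*k^2 + 3*k + 2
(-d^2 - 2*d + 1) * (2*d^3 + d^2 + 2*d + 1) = -2*d^5 - 5*d^4 - 2*d^3 - 4*d^2 + 1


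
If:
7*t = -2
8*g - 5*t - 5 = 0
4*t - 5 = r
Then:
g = 25/56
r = -43/7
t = -2/7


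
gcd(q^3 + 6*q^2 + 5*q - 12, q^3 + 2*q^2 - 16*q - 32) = q + 4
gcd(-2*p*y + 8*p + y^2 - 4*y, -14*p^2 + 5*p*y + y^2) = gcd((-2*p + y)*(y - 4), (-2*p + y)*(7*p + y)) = -2*p + y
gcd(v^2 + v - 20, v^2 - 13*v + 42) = 1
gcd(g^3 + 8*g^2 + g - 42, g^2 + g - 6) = g^2 + g - 6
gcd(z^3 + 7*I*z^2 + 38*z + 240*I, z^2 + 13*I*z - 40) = z^2 + 13*I*z - 40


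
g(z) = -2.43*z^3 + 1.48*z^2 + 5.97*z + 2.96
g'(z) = -7.29*z^2 + 2.96*z + 5.97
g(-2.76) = 48.85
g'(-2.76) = -57.73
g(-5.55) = 430.83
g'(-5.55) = -235.01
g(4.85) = -210.50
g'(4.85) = -151.15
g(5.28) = -281.95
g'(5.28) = -181.63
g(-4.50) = 227.50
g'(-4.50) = -154.97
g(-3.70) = 124.22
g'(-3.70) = -104.78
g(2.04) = 0.67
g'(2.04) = -18.33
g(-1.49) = 5.39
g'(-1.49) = -14.62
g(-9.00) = 1840.58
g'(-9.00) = -611.16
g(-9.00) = 1840.58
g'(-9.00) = -611.16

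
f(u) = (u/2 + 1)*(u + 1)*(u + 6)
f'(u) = (u/2 + 1)*(u + 1) + (u/2 + 1)*(u + 6) + (u + 1)*(u + 6)/2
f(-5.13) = 5.62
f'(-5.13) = 3.31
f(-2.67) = 1.86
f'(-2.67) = -3.34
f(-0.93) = 0.19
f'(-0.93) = 2.93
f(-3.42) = 4.43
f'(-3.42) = -3.24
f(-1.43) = -0.56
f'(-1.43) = 0.20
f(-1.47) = -0.56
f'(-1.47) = 0.01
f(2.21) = 55.48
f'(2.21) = 37.22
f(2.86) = 83.11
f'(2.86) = 48.01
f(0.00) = 6.00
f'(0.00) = 10.00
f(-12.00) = -330.00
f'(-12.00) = 118.00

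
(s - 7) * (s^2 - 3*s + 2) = s^3 - 10*s^2 + 23*s - 14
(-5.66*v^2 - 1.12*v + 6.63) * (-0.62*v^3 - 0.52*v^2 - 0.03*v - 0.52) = 3.5092*v^5 + 3.6376*v^4 - 3.3584*v^3 - 0.4708*v^2 + 0.3835*v - 3.4476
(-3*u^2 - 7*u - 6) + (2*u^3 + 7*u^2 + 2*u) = 2*u^3 + 4*u^2 - 5*u - 6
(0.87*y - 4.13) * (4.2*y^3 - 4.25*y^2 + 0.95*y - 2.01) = 3.654*y^4 - 21.0435*y^3 + 18.379*y^2 - 5.6722*y + 8.3013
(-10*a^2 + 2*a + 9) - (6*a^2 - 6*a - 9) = -16*a^2 + 8*a + 18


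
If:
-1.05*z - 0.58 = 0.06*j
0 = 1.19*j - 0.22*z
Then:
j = -0.10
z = -0.55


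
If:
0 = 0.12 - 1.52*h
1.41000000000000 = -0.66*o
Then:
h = 0.08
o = -2.14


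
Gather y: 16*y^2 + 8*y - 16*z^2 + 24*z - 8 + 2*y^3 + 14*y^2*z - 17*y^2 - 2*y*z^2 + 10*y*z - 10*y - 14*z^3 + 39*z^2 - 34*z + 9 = 2*y^3 + y^2*(14*z - 1) + y*(-2*z^2 + 10*z - 2) - 14*z^3 + 23*z^2 - 10*z + 1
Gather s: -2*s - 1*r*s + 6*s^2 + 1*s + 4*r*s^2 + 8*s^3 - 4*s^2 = 8*s^3 + s^2*(4*r + 2) + s*(-r - 1)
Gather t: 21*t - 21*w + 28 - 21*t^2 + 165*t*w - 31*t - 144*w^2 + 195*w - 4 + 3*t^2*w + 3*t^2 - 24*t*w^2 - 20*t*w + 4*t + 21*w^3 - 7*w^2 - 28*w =t^2*(3*w - 18) + t*(-24*w^2 + 145*w - 6) + 21*w^3 - 151*w^2 + 146*w + 24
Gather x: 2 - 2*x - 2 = -2*x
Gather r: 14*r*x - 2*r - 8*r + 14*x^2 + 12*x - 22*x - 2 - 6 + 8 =r*(14*x - 10) + 14*x^2 - 10*x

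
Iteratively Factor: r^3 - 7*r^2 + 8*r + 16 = (r - 4)*(r^2 - 3*r - 4) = (r - 4)^2*(r + 1)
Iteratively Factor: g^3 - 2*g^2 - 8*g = (g + 2)*(g^2 - 4*g) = (g - 4)*(g + 2)*(g)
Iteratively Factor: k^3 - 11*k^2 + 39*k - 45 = (k - 3)*(k^2 - 8*k + 15) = (k - 3)^2*(k - 5)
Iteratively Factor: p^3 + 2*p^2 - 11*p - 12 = (p + 4)*(p^2 - 2*p - 3) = (p + 1)*(p + 4)*(p - 3)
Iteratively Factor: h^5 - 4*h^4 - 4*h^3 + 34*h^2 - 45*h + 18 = (h - 3)*(h^4 - h^3 - 7*h^2 + 13*h - 6) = (h - 3)*(h + 3)*(h^3 - 4*h^2 + 5*h - 2) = (h - 3)*(h - 1)*(h + 3)*(h^2 - 3*h + 2) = (h - 3)*(h - 2)*(h - 1)*(h + 3)*(h - 1)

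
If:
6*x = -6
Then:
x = -1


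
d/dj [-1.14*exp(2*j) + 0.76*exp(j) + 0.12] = (0.76 - 2.28*exp(j))*exp(j)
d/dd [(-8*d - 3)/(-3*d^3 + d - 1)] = (24*d^3 - 8*d - (8*d + 3)*(9*d^2 - 1) + 8)/(3*d^3 - d + 1)^2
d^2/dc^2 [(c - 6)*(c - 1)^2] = 6*c - 16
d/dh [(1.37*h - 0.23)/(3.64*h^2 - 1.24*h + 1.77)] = (-4.9868*h^2 + 1.6744*h + 2.1397)/(13.2496*h^4 - 9.0272*h^3 + 14.4232*h^2 - 4.3896*h + 3.1329)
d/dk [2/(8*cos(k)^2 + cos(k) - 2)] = 2*(16*cos(k) + 1)*sin(k)/(8*cos(k)^2 + cos(k) - 2)^2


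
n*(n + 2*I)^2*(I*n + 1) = I*n^4 - 3*n^3 - 4*n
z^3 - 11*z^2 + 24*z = z*(z - 8)*(z - 3)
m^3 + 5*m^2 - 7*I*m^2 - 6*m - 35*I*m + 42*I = (m - 1)*(m + 6)*(m - 7*I)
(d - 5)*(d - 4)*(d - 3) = d^3 - 12*d^2 + 47*d - 60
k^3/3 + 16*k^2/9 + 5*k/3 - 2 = (k/3 + 1)*(k - 2/3)*(k + 3)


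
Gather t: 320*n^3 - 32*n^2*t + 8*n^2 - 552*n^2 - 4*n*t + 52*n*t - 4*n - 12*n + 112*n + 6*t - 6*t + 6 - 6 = 320*n^3 - 544*n^2 + 96*n + t*(-32*n^2 + 48*n)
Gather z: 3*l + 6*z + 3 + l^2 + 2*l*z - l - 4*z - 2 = l^2 + 2*l + z*(2*l + 2) + 1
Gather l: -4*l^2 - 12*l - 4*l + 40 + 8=-4*l^2 - 16*l + 48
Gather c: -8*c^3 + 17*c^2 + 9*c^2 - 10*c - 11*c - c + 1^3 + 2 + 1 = -8*c^3 + 26*c^2 - 22*c + 4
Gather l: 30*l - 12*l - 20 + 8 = 18*l - 12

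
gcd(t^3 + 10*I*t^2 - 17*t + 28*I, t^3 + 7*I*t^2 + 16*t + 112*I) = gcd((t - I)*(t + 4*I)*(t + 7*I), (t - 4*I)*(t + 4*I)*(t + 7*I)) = t^2 + 11*I*t - 28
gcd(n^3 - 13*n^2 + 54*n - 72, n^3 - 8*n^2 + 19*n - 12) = n^2 - 7*n + 12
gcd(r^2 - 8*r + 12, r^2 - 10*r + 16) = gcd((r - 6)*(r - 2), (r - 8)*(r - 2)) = r - 2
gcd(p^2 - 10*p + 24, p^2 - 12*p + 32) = p - 4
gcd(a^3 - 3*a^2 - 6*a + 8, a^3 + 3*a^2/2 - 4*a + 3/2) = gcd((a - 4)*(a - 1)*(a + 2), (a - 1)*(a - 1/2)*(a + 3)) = a - 1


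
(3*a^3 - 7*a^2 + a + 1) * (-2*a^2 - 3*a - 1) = -6*a^5 + 5*a^4 + 16*a^3 + 2*a^2 - 4*a - 1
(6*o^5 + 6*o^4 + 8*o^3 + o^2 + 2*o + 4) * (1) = 6*o^5 + 6*o^4 + 8*o^3 + o^2 + 2*o + 4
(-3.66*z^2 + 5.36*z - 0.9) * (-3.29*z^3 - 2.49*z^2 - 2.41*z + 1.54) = 12.0414*z^5 - 8.521*z^4 - 1.5648*z^3 - 16.313*z^2 + 10.4234*z - 1.386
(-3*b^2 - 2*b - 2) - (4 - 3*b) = -3*b^2 + b - 6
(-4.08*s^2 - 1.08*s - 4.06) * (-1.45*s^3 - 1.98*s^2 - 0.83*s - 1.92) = 5.916*s^5 + 9.6444*s^4 + 11.4118*s^3 + 16.7688*s^2 + 5.4434*s + 7.7952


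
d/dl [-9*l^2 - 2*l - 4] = -18*l - 2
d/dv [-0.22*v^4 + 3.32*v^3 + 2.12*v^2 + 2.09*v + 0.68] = -0.88*v^3 + 9.96*v^2 + 4.24*v + 2.09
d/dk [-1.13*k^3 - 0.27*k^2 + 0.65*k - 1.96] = -3.39*k^2 - 0.54*k + 0.65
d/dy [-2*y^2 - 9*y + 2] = -4*y - 9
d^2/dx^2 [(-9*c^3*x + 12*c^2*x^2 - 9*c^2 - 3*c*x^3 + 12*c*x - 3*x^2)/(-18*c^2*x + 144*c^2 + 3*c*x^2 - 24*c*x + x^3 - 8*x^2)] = 6*(288*c^4 + 144*c^3*x - 2652*c^3 + 7*c^2*x^3 - 144*c^2*x^2 + 18*c^2*x - 336*c^2 - 8*c*x^3 + 3*c*x^2 - 168*c*x + 448*c - x^3)/(216*c^3*x^3 - 5184*c^3*x^2 + 41472*c^3*x - 110592*c^3 + 108*c^2*x^4 - 2592*c^2*x^3 + 20736*c^2*x^2 - 55296*c^2*x + 18*c*x^5 - 432*c*x^4 + 3456*c*x^3 - 9216*c*x^2 + x^6 - 24*x^5 + 192*x^4 - 512*x^3)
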